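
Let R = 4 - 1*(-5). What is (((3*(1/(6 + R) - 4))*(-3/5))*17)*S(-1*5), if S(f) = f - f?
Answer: 0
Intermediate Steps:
S(f) = 0
R = 9 (R = 4 + 5 = 9)
(((3*(1/(6 + R) - 4))*(-3/5))*17)*S(-1*5) = (((3*(1/(6 + 9) - 4))*(-3/5))*17)*0 = (((3*(1/15 - 4))*(-3*1/5))*17)*0 = (((3*(1/15 - 4))*(-3/5))*17)*0 = (((3*(-59/15))*(-3/5))*17)*0 = (-59/5*(-3/5)*17)*0 = ((177/25)*17)*0 = (3009/25)*0 = 0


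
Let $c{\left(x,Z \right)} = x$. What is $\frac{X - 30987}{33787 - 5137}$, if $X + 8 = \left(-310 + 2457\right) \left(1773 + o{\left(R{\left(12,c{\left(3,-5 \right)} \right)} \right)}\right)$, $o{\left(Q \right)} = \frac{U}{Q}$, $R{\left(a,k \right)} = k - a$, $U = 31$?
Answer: $\frac{33914167}{257850} \approx 131.53$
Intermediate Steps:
$o{\left(Q \right)} = \frac{31}{Q}$
$X = \frac{34193050}{9}$ ($X = -8 + \left(-310 + 2457\right) \left(1773 + \frac{31}{3 - 12}\right) = -8 + 2147 \left(1773 + \frac{31}{3 - 12}\right) = -8 + 2147 \left(1773 + \frac{31}{-9}\right) = -8 + 2147 \left(1773 + 31 \left(- \frac{1}{9}\right)\right) = -8 + 2147 \left(1773 - \frac{31}{9}\right) = -8 + 2147 \cdot \frac{15926}{9} = -8 + \frac{34193122}{9} = \frac{34193050}{9} \approx 3.7992 \cdot 10^{6}$)
$\frac{X - 30987}{33787 - 5137} = \frac{\frac{34193050}{9} - 30987}{33787 - 5137} = \frac{33914167}{9 \cdot 28650} = \frac{33914167}{9} \cdot \frac{1}{28650} = \frac{33914167}{257850}$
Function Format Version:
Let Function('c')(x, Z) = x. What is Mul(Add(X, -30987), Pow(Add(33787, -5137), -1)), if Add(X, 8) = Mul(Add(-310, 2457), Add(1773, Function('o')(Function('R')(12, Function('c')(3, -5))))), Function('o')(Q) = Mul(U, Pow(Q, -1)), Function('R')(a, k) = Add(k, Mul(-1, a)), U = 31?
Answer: Rational(33914167, 257850) ≈ 131.53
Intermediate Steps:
Function('o')(Q) = Mul(31, Pow(Q, -1))
X = Rational(34193050, 9) (X = Add(-8, Mul(Add(-310, 2457), Add(1773, Mul(31, Pow(Add(3, Mul(-1, 12)), -1))))) = Add(-8, Mul(2147, Add(1773, Mul(31, Pow(Add(3, -12), -1))))) = Add(-8, Mul(2147, Add(1773, Mul(31, Pow(-9, -1))))) = Add(-8, Mul(2147, Add(1773, Mul(31, Rational(-1, 9))))) = Add(-8, Mul(2147, Add(1773, Rational(-31, 9)))) = Add(-8, Mul(2147, Rational(15926, 9))) = Add(-8, Rational(34193122, 9)) = Rational(34193050, 9) ≈ 3.7992e+6)
Mul(Add(X, -30987), Pow(Add(33787, -5137), -1)) = Mul(Add(Rational(34193050, 9), -30987), Pow(Add(33787, -5137), -1)) = Mul(Rational(33914167, 9), Pow(28650, -1)) = Mul(Rational(33914167, 9), Rational(1, 28650)) = Rational(33914167, 257850)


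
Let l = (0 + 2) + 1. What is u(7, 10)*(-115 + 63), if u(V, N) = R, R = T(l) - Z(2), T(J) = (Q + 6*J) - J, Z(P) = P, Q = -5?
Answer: -416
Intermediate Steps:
l = 3 (l = 2 + 1 = 3)
T(J) = -5 + 5*J (T(J) = (-5 + 6*J) - J = -5 + 5*J)
R = 8 (R = (-5 + 5*3) - 1*2 = (-5 + 15) - 2 = 10 - 2 = 8)
u(V, N) = 8
u(7, 10)*(-115 + 63) = 8*(-115 + 63) = 8*(-52) = -416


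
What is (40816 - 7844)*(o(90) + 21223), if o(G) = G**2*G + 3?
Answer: 24736451672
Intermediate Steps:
o(G) = 3 + G**3 (o(G) = G**3 + 3 = 3 + G**3)
(40816 - 7844)*(o(90) + 21223) = (40816 - 7844)*((3 + 90**3) + 21223) = 32972*((3 + 729000) + 21223) = 32972*(729003 + 21223) = 32972*750226 = 24736451672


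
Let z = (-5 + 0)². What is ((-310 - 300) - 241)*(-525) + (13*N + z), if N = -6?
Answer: 446722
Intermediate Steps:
z = 25 (z = (-5)² = 25)
((-310 - 300) - 241)*(-525) + (13*N + z) = ((-310 - 300) - 241)*(-525) + (13*(-6) + 25) = (-610 - 241)*(-525) + (-78 + 25) = -851*(-525) - 53 = 446775 - 53 = 446722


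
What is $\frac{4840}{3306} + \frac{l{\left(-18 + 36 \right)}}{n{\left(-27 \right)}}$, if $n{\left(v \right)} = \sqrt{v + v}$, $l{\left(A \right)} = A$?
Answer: $\frac{2420}{1653} - i \sqrt{6} \approx 1.464 - 2.4495 i$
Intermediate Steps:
$n{\left(v \right)} = \sqrt{2} \sqrt{v}$ ($n{\left(v \right)} = \sqrt{2 v} = \sqrt{2} \sqrt{v}$)
$\frac{4840}{3306} + \frac{l{\left(-18 + 36 \right)}}{n{\left(-27 \right)}} = \frac{4840}{3306} + \frac{-18 + 36}{\sqrt{2} \sqrt{-27}} = 4840 \cdot \frac{1}{3306} + \frac{18}{\sqrt{2} \cdot 3 i \sqrt{3}} = \frac{2420}{1653} + \frac{18}{3 i \sqrt{6}} = \frac{2420}{1653} + 18 \left(- \frac{i \sqrt{6}}{18}\right) = \frac{2420}{1653} - i \sqrt{6}$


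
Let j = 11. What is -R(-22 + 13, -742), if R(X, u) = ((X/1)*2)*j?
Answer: 198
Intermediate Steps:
R(X, u) = 22*X (R(X, u) = ((X/1)*2)*11 = ((X*1)*2)*11 = (X*2)*11 = (2*X)*11 = 22*X)
-R(-22 + 13, -742) = -22*(-22 + 13) = -22*(-9) = -1*(-198) = 198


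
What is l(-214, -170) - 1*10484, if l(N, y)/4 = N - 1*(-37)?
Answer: -11192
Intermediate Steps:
l(N, y) = 148 + 4*N (l(N, y) = 4*(N - 1*(-37)) = 4*(N + 37) = 4*(37 + N) = 148 + 4*N)
l(-214, -170) - 1*10484 = (148 + 4*(-214)) - 1*10484 = (148 - 856) - 10484 = -708 - 10484 = -11192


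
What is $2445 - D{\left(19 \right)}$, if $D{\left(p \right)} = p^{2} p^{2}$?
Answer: $-127876$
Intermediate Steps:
$D{\left(p \right)} = p^{4}$
$2445 - D{\left(19 \right)} = 2445 - 19^{4} = 2445 - 130321 = -127876$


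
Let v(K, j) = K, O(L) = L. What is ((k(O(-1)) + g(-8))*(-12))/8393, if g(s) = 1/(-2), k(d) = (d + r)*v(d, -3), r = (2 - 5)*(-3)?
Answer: 102/8393 ≈ 0.012153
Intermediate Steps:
r = 9 (r = -3*(-3) = 9)
k(d) = d*(9 + d) (k(d) = (d + 9)*d = (9 + d)*d = d*(9 + d))
g(s) = -1/2
((k(O(-1)) + g(-8))*(-12))/8393 = ((-(9 - 1) - 1/2)*(-12))/8393 = ((-1*8 - 1/2)*(-12))*(1/8393) = ((-8 - 1/2)*(-12))*(1/8393) = -17/2*(-12)*(1/8393) = 102*(1/8393) = 102/8393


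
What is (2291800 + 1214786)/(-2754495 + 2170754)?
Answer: -3506586/583741 ≈ -6.0071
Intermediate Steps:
(2291800 + 1214786)/(-2754495 + 2170754) = 3506586/(-583741) = 3506586*(-1/583741) = -3506586/583741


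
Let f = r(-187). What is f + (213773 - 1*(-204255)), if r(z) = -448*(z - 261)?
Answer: 618732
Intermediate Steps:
r(z) = 116928 - 448*z (r(z) = -448*(-261 + z) = 116928 - 448*z)
f = 200704 (f = 116928 - 448*(-187) = 116928 + 83776 = 200704)
f + (213773 - 1*(-204255)) = 200704 + (213773 - 1*(-204255)) = 200704 + (213773 + 204255) = 200704 + 418028 = 618732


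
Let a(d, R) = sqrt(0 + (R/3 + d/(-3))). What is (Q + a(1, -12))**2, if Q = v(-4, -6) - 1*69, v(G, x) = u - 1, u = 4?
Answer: (198 - I*sqrt(39))**2/9 ≈ 4351.7 - 274.78*I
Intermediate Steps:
a(d, R) = sqrt(-d/3 + R/3) (a(d, R) = sqrt(0 + (R*(1/3) + d*(-1/3))) = sqrt(0 + (R/3 - d/3)) = sqrt(0 + (-d/3 + R/3)) = sqrt(-d/3 + R/3))
v(G, x) = 3 (v(G, x) = 4 - 1 = 3)
Q = -66 (Q = 3 - 1*69 = 3 - 69 = -66)
(Q + a(1, -12))**2 = (-66 + sqrt(-3*1 + 3*(-12))/3)**2 = (-66 + sqrt(-3 - 36)/3)**2 = (-66 + sqrt(-39)/3)**2 = (-66 + (I*sqrt(39))/3)**2 = (-66 + I*sqrt(39)/3)**2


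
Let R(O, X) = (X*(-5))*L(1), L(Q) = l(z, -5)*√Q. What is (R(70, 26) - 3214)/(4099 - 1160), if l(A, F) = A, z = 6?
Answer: -3994/2939 ≈ -1.3590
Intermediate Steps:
L(Q) = 6*√Q
R(O, X) = -30*X (R(O, X) = (X*(-5))*(6*√1) = (-5*X)*(6*1) = -5*X*6 = -30*X)
(R(70, 26) - 3214)/(4099 - 1160) = (-30*26 - 3214)/(4099 - 1160) = (-780 - 3214)/2939 = -3994*1/2939 = -3994/2939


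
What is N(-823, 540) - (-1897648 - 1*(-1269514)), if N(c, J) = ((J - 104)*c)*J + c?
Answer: -193139809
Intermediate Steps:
N(c, J) = c + J*c*(-104 + J) (N(c, J) = ((-104 + J)*c)*J + c = (c*(-104 + J))*J + c = J*c*(-104 + J) + c = c + J*c*(-104 + J))
N(-823, 540) - (-1897648 - 1*(-1269514)) = -823*(1 + 540**2 - 104*540) - (-1897648 - 1*(-1269514)) = -823*(1 + 291600 - 56160) - (-1897648 + 1269514) = -823*235441 - 1*(-628134) = -193767943 + 628134 = -193139809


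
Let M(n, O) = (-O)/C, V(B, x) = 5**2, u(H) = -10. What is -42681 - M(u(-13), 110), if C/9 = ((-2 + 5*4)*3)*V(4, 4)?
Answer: -51857404/1215 ≈ -42681.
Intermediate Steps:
V(B, x) = 25
C = 12150 (C = 9*(((-2 + 5*4)*3)*25) = 9*(((-2 + 20)*3)*25) = 9*((18*3)*25) = 9*(54*25) = 9*1350 = 12150)
M(n, O) = -O/12150
-42681 - M(u(-13), 110) = -42681 - (-1)*110/12150 = -42681 - 1*(-11/1215) = -42681 + 11/1215 = -51857404/1215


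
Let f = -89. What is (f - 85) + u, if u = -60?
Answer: -234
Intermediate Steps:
(f - 85) + u = (-89 - 85) - 60 = -174 - 60 = -234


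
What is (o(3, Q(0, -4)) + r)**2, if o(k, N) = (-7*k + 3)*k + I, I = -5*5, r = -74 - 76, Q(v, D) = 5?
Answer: 52441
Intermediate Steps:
r = -150
I = -25
o(k, N) = -25 + k*(3 - 7*k) (o(k, N) = (-7*k + 3)*k - 25 = (3 - 7*k)*k - 25 = k*(3 - 7*k) - 25 = -25 + k*(3 - 7*k))
(o(3, Q(0, -4)) + r)**2 = ((-25 - 7*3**2 + 3*3) - 150)**2 = ((-25 - 7*9 + 9) - 150)**2 = ((-25 - 63 + 9) - 150)**2 = (-79 - 150)**2 = (-229)**2 = 52441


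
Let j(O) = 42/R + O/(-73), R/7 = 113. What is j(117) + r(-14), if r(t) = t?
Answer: -128269/8249 ≈ -15.550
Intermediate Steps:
R = 791 (R = 7*113 = 791)
j(O) = 6/113 - O/73 (j(O) = 42/791 + O/(-73) = 42*(1/791) + O*(-1/73) = 6/113 - O/73)
j(117) + r(-14) = (6/113 - 1/73*117) - 14 = (6/113 - 117/73) - 14 = -12783/8249 - 14 = -128269/8249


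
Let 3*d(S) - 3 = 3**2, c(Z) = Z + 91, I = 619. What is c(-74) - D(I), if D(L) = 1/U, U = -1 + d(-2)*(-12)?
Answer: 834/49 ≈ 17.020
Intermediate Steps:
c(Z) = 91 + Z
d(S) = 4 (d(S) = 1 + (1/3)*3**2 = 1 + (1/3)*9 = 1 + 3 = 4)
U = -49 (U = -1 + 4*(-12) = -1 - 48 = -49)
D(L) = -1/49 (D(L) = 1/(-49) = -1/49)
c(-74) - D(I) = (91 - 74) - 1*(-1/49) = 17 + 1/49 = 834/49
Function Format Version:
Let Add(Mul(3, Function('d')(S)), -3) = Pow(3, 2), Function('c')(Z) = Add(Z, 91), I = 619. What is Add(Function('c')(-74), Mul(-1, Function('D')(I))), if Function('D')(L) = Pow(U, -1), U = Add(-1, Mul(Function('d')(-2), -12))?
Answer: Rational(834, 49) ≈ 17.020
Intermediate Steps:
Function('c')(Z) = Add(91, Z)
Function('d')(S) = 4 (Function('d')(S) = Add(1, Mul(Rational(1, 3), Pow(3, 2))) = Add(1, Mul(Rational(1, 3), 9)) = Add(1, 3) = 4)
U = -49 (U = Add(-1, Mul(4, -12)) = Add(-1, -48) = -49)
Function('D')(L) = Rational(-1, 49) (Function('D')(L) = Pow(-49, -1) = Rational(-1, 49))
Add(Function('c')(-74), Mul(-1, Function('D')(I))) = Add(Add(91, -74), Mul(-1, Rational(-1, 49))) = Add(17, Rational(1, 49)) = Rational(834, 49)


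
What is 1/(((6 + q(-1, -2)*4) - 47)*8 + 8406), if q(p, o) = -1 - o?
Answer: 1/8110 ≈ 0.00012330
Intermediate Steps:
1/(((6 + q(-1, -2)*4) - 47)*8 + 8406) = 1/(((6 + (-1 - 1*(-2))*4) - 47)*8 + 8406) = 1/(((6 + (-1 + 2)*4) - 47)*8 + 8406) = 1/(((6 + 1*4) - 47)*8 + 8406) = 1/(((6 + 4) - 47)*8 + 8406) = 1/((10 - 47)*8 + 8406) = 1/(-37*8 + 8406) = 1/(-296 + 8406) = 1/8110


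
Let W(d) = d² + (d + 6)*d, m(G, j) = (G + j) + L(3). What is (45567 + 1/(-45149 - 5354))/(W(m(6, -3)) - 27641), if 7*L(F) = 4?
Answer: -112762239800/68285560827 ≈ -1.6513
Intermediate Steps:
L(F) = 4/7 (L(F) = (⅐)*4 = 4/7)
m(G, j) = 4/7 + G + j (m(G, j) = (G + j) + 4/7 = 4/7 + G + j)
W(d) = d² + d*(6 + d) (W(d) = d² + (6 + d)*d = d² + d*(6 + d))
(45567 + 1/(-45149 - 5354))/(W(m(6, -3)) - 27641) = (45567 + 1/(-45149 - 5354))/(2*(4/7 + 6 - 3)*(3 + (4/7 + 6 - 3)) - 27641) = (45567 + 1/(-50503))/(2*(25/7)*(3 + 25/7) - 27641) = (45567 - 1/50503)/(2*(25/7)*(46/7) - 27641) = 2301270200/(50503*(2300/49 - 27641)) = 2301270200/(50503*(-1352109/49)) = (2301270200/50503)*(-49/1352109) = -112762239800/68285560827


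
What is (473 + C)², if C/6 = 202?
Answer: 2839225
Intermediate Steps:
C = 1212 (C = 6*202 = 1212)
(473 + C)² = (473 + 1212)² = 1685² = 2839225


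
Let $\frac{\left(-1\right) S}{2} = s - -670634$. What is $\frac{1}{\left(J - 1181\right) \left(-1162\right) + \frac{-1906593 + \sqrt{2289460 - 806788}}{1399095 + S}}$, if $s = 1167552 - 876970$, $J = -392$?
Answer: $\frac{500608935649683835}{915027852204166543139353} + \frac{2093348 \sqrt{92667}}{915027852204166543139353} \approx 5.471 \cdot 10^{-7}$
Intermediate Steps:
$s = 290582$
$S = -1922432$ ($S = - 2 \left(290582 - -670634\right) = - 2 \left(290582 + 670634\right) = \left(-2\right) 961216 = -1922432$)
$\frac{1}{\left(J - 1181\right) \left(-1162\right) + \frac{-1906593 + \sqrt{2289460 - 806788}}{1399095 + S}} = \frac{1}{\left(-392 - 1181\right) \left(-1162\right) + \frac{-1906593 + \sqrt{2289460 - 806788}}{1399095 - 1922432}} = \frac{1}{\left(-1573\right) \left(-1162\right) + \frac{-1906593 + \sqrt{1482672}}{-523337}} = \frac{1}{1827826 + \left(-1906593 + 4 \sqrt{92667}\right) \left(- \frac{1}{523337}\right)} = \frac{1}{1827826 + \left(\frac{1906593}{523337} - \frac{4 \sqrt{92667}}{523337}\right)} = \frac{1}{\frac{956570881955}{523337} - \frac{4 \sqrt{92667}}{523337}}$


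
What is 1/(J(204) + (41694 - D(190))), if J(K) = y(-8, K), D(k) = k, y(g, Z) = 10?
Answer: 1/41514 ≈ 2.4088e-5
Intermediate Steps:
J(K) = 10
1/(J(204) + (41694 - D(190))) = 1/(10 + (41694 - 1*190)) = 1/(10 + (41694 - 190)) = 1/(10 + 41504) = 1/41514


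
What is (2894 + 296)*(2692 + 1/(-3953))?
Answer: 33946305250/3953 ≈ 8.5875e+6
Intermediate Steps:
(2894 + 296)*(2692 + 1/(-3953)) = 3190*(2692 - 1/3953) = 3190*(10641475/3953) = 33946305250/3953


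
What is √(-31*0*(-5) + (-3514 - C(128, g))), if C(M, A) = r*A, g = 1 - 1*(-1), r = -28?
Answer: I*√3458 ≈ 58.805*I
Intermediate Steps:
g = 2 (g = 1 + 1 = 2)
C(M, A) = -28*A
√(-31*0*(-5) + (-3514 - C(128, g))) = √(-31*0*(-5) + (-3514 - (-28)*2)) = √(0*(-5) + (-3514 - 1*(-56))) = √(0 + (-3514 + 56)) = √(0 - 3458) = √(-3458) = I*√3458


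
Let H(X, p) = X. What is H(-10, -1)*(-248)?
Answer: 2480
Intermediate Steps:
H(-10, -1)*(-248) = -10*(-248) = 2480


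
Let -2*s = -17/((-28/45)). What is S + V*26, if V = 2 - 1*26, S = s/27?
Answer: -104917/168 ≈ -624.51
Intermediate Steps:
s = -765/56 (s = -(-17)/(2*((-28/45))) = -(-17)/(2*((-28*1/45))) = -(-17)/(2*(-28/45)) = -(-17)*(-45)/(2*28) = -½*765/28 = -765/56 ≈ -13.661)
S = -85/168 (S = -765/56/27 = -765/56*1/27 = -85/168 ≈ -0.50595)
V = -24 (V = 2 - 26 = -24)
S + V*26 = -85/168 - 24*26 = -85/168 - 624 = -104917/168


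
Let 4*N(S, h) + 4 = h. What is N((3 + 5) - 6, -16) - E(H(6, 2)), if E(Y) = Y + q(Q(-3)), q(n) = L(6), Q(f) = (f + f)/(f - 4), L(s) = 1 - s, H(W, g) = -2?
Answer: 2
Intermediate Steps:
N(S, h) = -1 + h/4
Q(f) = 2*f/(-4 + f) (Q(f) = (2*f)/(-4 + f) = 2*f/(-4 + f))
q(n) = -5 (q(n) = 1 - 1*6 = 1 - 6 = -5)
E(Y) = -5 + Y (E(Y) = Y - 5 = -5 + Y)
N((3 + 5) - 6, -16) - E(H(6, 2)) = (-1 + (1/4)*(-16)) - (-5 - 2) = (-1 - 4) - 1*(-7) = -5 + 7 = 2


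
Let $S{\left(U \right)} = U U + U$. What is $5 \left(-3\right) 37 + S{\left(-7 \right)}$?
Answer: $-513$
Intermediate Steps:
$S{\left(U \right)} = U + U^{2}$ ($S{\left(U \right)} = U^{2} + U = U + U^{2}$)
$5 \left(-3\right) 37 + S{\left(-7 \right)} = 5 \left(-3\right) 37 - 7 \left(1 - 7\right) = \left(-15\right) 37 - -42 = -555 + 42 = -513$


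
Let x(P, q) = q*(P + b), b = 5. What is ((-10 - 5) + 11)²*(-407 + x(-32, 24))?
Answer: -16880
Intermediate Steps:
x(P, q) = q*(5 + P) (x(P, q) = q*(P + 5) = q*(5 + P))
((-10 - 5) + 11)²*(-407 + x(-32, 24)) = ((-10 - 5) + 11)²*(-407 + 24*(5 - 32)) = (-15 + 11)²*(-407 + 24*(-27)) = (-4)²*(-407 - 648) = 16*(-1055) = -16880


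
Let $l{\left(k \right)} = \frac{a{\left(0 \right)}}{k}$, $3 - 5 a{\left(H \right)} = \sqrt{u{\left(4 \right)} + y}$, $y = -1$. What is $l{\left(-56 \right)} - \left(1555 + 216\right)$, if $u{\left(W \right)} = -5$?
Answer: $- \frac{495883}{280} + \frac{i \sqrt{6}}{280} \approx -1771.0 + 0.0087482 i$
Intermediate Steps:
$a{\left(H \right)} = \frac{3}{5} - \frac{i \sqrt{6}}{5}$ ($a{\left(H \right)} = \frac{3}{5} - \frac{\sqrt{-5 - 1}}{5} = \frac{3}{5} - \frac{\sqrt{-6}}{5} = \frac{3}{5} - \frac{i \sqrt{6}}{5}$)
$l{\left(k \right)} = \frac{\frac{3}{5} - \frac{i \sqrt{6}}{5}}{k}$
$l{\left(-56 \right)} - \left(1555 + 216\right) = \frac{3 - i \sqrt{6}}{5 \left(-56\right)} - \left(1555 + 216\right) = \frac{1}{5} \left(- \frac{1}{56}\right) \left(3 - i \sqrt{6}\right) - 1771 = \left(- \frac{3}{280} + \frac{i \sqrt{6}}{280}\right) - 1771 = - \frac{495883}{280} + \frac{i \sqrt{6}}{280}$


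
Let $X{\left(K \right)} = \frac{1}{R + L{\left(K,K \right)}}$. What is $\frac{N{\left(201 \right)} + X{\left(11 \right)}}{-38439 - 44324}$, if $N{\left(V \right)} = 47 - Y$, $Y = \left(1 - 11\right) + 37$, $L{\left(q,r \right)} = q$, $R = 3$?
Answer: $- \frac{281}{1158682} \approx -0.00024252$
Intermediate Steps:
$Y = 27$ ($Y = -10 + 37 = 27$)
$X{\left(K \right)} = \frac{1}{3 + K}$
$N{\left(V \right)} = 20$ ($N{\left(V \right)} = 47 - 27 = 20$)
$\frac{N{\left(201 \right)} + X{\left(11 \right)}}{-38439 - 44324} = \frac{20 + \frac{1}{3 + 11}}{-38439 - 44324} = \frac{20 + \frac{1}{14}}{-82763} = \left(20 + \frac{1}{14}\right) \left(- \frac{1}{82763}\right) = \frac{281}{14} \left(- \frac{1}{82763}\right) = - \frac{281}{1158682}$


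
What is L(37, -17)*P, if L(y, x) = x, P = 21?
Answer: -357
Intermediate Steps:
L(37, -17)*P = -17*21 = -357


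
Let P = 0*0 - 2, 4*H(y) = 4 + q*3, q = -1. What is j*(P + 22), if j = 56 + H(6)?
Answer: 1125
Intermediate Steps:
H(y) = ¼ (H(y) = (4 - 1*3)/4 = (4 - 3)/4 = (¼)*1 = ¼)
P = -2 (P = 0 - 2 = -2)
j = 225/4 (j = 56 + ¼ = 225/4 ≈ 56.250)
j*(P + 22) = 225*(-2 + 22)/4 = (225/4)*20 = 1125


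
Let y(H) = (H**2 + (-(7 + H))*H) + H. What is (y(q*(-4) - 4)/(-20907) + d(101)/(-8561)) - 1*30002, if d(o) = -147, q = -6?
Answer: -255709460905/8523087 ≈ -30002.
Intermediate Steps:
y(H) = H + H**2 + H*(-7 - H) (y(H) = (H**2 + (-7 - H)*H) + H = (H**2 + H*(-7 - H)) + H = H + H**2 + H*(-7 - H))
(y(q*(-4) - 4)/(-20907) + d(101)/(-8561)) - 1*30002 = (-6*(-6*(-4) - 4)/(-20907) - 147/(-8561)) - 1*30002 = (-6*(24 - 4)*(-1/20907) - 147*(-1/8561)) - 30002 = (-6*20*(-1/20907) + 21/1223) - 30002 = (-120*(-1/20907) + 21/1223) - 30002 = (40/6969 + 21/1223) - 30002 = 195269/8523087 - 30002 = -255709460905/8523087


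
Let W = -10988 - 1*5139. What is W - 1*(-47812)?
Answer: 31685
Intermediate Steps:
W = -16127 (W = -10988 - 5139 = -16127)
W - 1*(-47812) = -16127 - 1*(-47812) = -16127 + 47812 = 31685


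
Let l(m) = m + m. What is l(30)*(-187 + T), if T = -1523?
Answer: -102600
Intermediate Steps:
l(m) = 2*m
l(30)*(-187 + T) = (2*30)*(-187 - 1523) = 60*(-1710) = -102600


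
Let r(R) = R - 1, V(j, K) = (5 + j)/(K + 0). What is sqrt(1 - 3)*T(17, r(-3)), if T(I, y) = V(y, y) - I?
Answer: -69*I*sqrt(2)/4 ≈ -24.395*I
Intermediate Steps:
V(j, K) = (5 + j)/K
r(R) = -1 + R
T(I, y) = -I + (5 + y)/y (T(I, y) = (5 + y)/y - I = -I + (5 + y)/y)
sqrt(1 - 3)*T(17, r(-3)) = sqrt(1 - 3)*(1 - 1*17 + 5/(-1 - 3)) = sqrt(-2)*(1 - 17 + 5/(-4)) = (I*sqrt(2))*(1 - 17 + 5*(-1/4)) = (I*sqrt(2))*(1 - 17 - 5/4) = (I*sqrt(2))*(-69/4) = -69*I*sqrt(2)/4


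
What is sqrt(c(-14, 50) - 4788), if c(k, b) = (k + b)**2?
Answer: 6*I*sqrt(97) ≈ 59.093*I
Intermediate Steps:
c(k, b) = (b + k)**2
sqrt(c(-14, 50) - 4788) = sqrt((50 - 14)**2 - 4788) = sqrt(36**2 - 4788) = sqrt(1296 - 4788) = sqrt(-3492) = 6*I*sqrt(97)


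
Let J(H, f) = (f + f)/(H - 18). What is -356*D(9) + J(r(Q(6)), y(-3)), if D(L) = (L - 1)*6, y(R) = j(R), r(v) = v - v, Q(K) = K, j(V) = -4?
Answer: -153788/9 ≈ -17088.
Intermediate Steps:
r(v) = 0
y(R) = -4
J(H, f) = 2*f/(-18 + H) (J(H, f) = (2*f)/(-18 + H) = 2*f/(-18 + H))
D(L) = -6 + 6*L (D(L) = (-1 + L)*6 = -6 + 6*L)
-356*D(9) + J(r(Q(6)), y(-3)) = -356*(-6 + 6*9) + 2*(-4)/(-18 + 0) = -356*(-6 + 54) + 2*(-4)/(-18) = -356*48 + 2*(-4)*(-1/18) = -17088 + 4/9 = -153788/9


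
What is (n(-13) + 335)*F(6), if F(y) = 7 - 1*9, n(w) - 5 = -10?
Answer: -660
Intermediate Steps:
n(w) = -5 (n(w) = 5 - 10 = -5)
F(y) = -2 (F(y) = 7 - 9 = -2)
(n(-13) + 335)*F(6) = (-5 + 335)*(-2) = 330*(-2) = -660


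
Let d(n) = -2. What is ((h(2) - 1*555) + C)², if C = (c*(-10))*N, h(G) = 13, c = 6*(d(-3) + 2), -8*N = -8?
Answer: 293764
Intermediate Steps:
N = 1 (N = -⅛*(-8) = 1)
c = 0 (c = 6*(-2 + 2) = 6*0 = 0)
C = 0 (C = (0*(-10))*1 = 0*1 = 0)
((h(2) - 1*555) + C)² = ((13 - 1*555) + 0)² = ((13 - 555) + 0)² = (-542 + 0)² = (-542)² = 293764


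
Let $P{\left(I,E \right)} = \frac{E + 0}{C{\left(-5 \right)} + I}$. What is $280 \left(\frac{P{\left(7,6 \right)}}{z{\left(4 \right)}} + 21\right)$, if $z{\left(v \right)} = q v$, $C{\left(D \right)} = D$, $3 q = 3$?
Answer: $6090$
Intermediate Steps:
$q = 1$ ($q = \frac{1}{3} \cdot 3 = 1$)
$z{\left(v \right)} = v$ ($z{\left(v \right)} = 1 v = v$)
$P{\left(I,E \right)} = \frac{E}{-5 + I}$ ($P{\left(I,E \right)} = \frac{E + 0}{-5 + I} = \frac{E}{-5 + I}$)
$280 \left(\frac{P{\left(7,6 \right)}}{z{\left(4 \right)}} + 21\right) = 280 \left(\frac{6 \frac{1}{-5 + 7}}{4} + 21\right) = 280 \left(\frac{6}{2} \cdot \frac{1}{4} + 21\right) = 280 \left(6 \cdot \frac{1}{2} \cdot \frac{1}{4} + 21\right) = 280 \left(3 \cdot \frac{1}{4} + 21\right) = 280 \left(\frac{3}{4} + 21\right) = 280 \cdot \frac{87}{4} = 6090$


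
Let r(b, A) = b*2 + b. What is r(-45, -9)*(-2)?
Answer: 270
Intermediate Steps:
r(b, A) = 3*b (r(b, A) = 2*b + b = 3*b)
r(-45, -9)*(-2) = (3*(-45))*(-2) = -135*(-2) = 270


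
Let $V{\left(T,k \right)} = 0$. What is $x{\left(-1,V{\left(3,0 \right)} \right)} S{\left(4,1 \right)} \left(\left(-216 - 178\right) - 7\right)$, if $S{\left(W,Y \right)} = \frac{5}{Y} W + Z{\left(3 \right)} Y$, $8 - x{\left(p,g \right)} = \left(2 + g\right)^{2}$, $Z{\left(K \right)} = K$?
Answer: $-36892$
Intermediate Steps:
$x{\left(p,g \right)} = 8 - \left(2 + g\right)^{2}$
$S{\left(W,Y \right)} = 3 Y + \frac{5 W}{Y}$ ($S{\left(W,Y \right)} = \frac{5}{Y} W + 3 Y = \frac{5 W}{Y} + 3 Y = 3 Y + \frac{5 W}{Y}$)
$x{\left(-1,V{\left(3,0 \right)} \right)} S{\left(4,1 \right)} \left(\left(-216 - 178\right) - 7\right) = \left(8 - \left(2 + 0\right)^{2}\right) \left(3 \cdot 1 + 5 \cdot 4 \cdot 1^{-1}\right) \left(\left(-216 - 178\right) - 7\right) = \left(8 - 2^{2}\right) \left(3 + 5 \cdot 4 \cdot 1\right) \left(\left(-216 - 178\right) - 7\right) = \left(8 - 4\right) \left(3 + 20\right) \left(-394 - 7\right) = \left(8 - 4\right) 23 \left(-401\right) = 4 \cdot 23 \left(-401\right) = 92 \left(-401\right) = -36892$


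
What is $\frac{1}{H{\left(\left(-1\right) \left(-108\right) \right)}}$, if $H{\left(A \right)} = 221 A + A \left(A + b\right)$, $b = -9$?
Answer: $\frac{1}{34560} \approx 2.8935 \cdot 10^{-5}$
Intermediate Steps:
$H{\left(A \right)} = 221 A + A \left(-9 + A\right)$ ($H{\left(A \right)} = 221 A + A \left(A - 9\right) = 221 A + A \left(-9 + A\right)$)
$\frac{1}{H{\left(\left(-1\right) \left(-108\right) \right)}} = \frac{1}{\left(-1\right) \left(-108\right) \left(212 - -108\right)} = \frac{1}{108 \left(212 + 108\right)} = \frac{1}{108 \cdot 320} = \frac{1}{34560}$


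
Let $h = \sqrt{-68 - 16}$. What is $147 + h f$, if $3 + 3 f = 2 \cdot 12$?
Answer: $147 + 14 i \sqrt{21} \approx 147.0 + 64.156 i$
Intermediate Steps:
$h = 2 i \sqrt{21}$ ($h = \sqrt{-84} = 2 i \sqrt{21} \approx 9.1651 i$)
$f = 7$ ($f = -1 + \frac{2 \cdot 12}{3} = -1 + \frac{1}{3} \cdot 24 = -1 + 8 = 7$)
$147 + h f = 147 + 2 i \sqrt{21} \cdot 7 = 147 + 14 i \sqrt{21}$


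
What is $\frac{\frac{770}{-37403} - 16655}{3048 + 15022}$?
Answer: $- \frac{124589547}{135174442} \approx -0.92169$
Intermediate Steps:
$\frac{\frac{770}{-37403} - 16655}{3048 + 15022} = \frac{770 \left(- \frac{1}{37403}\right) - 16655}{18070} = \left(- \frac{770}{37403} - 16655\right) \frac{1}{18070} = \left(- \frac{622947735}{37403}\right) \frac{1}{18070} = - \frac{124589547}{135174442}$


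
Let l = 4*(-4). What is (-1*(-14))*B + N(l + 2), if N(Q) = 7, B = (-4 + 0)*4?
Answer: -217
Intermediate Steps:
l = -16
B = -16 (B = -4*4 = -16)
(-1*(-14))*B + N(l + 2) = -1*(-14)*(-16) + 7 = 14*(-16) + 7 = -224 + 7 = -217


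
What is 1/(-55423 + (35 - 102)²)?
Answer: -1/50934 ≈ -1.9633e-5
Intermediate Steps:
1/(-55423 + (35 - 102)²) = 1/(-55423 + (-67)²) = 1/(-55423 + 4489) = 1/(-50934) = -1/50934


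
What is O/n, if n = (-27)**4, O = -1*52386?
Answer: -17462/177147 ≈ -0.098573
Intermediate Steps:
O = -52386
n = 531441
O/n = -52386/531441 = -52386*1/531441 = -17462/177147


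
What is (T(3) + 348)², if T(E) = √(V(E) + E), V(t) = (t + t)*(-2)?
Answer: 121095 + 2088*I ≈ 1.211e+5 + 2088.0*I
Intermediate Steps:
V(t) = -4*t (V(t) = (2*t)*(-2) = -4*t)
T(E) = √3*√(-E) (T(E) = √(-4*E + E) = √(-3*E) = √3*√(-E))
(T(3) + 348)² = (√3*√(-1*3) + 348)² = (√3*√(-3) + 348)² = (√3*(I*√3) + 348)² = (3*I + 348)² = (348 + 3*I)²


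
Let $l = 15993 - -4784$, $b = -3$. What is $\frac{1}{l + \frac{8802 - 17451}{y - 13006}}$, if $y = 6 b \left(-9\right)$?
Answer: $\frac{12844}{266868437} \approx 4.8129 \cdot 10^{-5}$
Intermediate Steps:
$y = 162$ ($y = 6 \left(-3\right) \left(-9\right) = \left(-18\right) \left(-9\right) = 162$)
$l = 20777$ ($l = 15993 + 4784 = 20777$)
$\frac{1}{l + \frac{8802 - 17451}{y - 13006}} = \frac{1}{20777 + \frac{8802 - 17451}{162 - 13006}} = \frac{1}{20777 - \frac{8649}{-12844}} = \frac{1}{20777 - - \frac{8649}{12844}} = \frac{1}{20777 + \frac{8649}{12844}} = \frac{1}{\frac{266868437}{12844}} = \frac{12844}{266868437}$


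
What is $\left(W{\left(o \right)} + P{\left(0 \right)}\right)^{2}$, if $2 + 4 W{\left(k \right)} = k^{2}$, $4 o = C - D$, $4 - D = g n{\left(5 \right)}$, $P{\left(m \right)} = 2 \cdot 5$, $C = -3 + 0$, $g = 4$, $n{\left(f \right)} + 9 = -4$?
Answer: $\frac{16719921}{4096} \approx 4082.0$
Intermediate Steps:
$n{\left(f \right)} = -13$ ($n{\left(f \right)} = -9 - 4 = -13$)
$C = -3$
$P{\left(m \right)} = 10$
$D = 56$ ($D = 4 - 4 \left(-13\right) = 4 - -52 = 4 + 52 = 56$)
$o = - \frac{59}{4}$ ($o = \frac{-3 - 56}{4} = \frac{1}{4} \left(-59\right) = - \frac{59}{4} \approx -14.75$)
$W{\left(k \right)} = - \frac{1}{2} + \frac{k^{2}}{4}$
$\left(W{\left(o \right)} + P{\left(0 \right)}\right)^{2} = \left(\left(- \frac{1}{2} + \frac{\left(- \frac{59}{4}\right)^{2}}{4}\right) + 10\right)^{2} = \left(\left(- \frac{1}{2} + \frac{1}{4} \cdot \frac{3481}{16}\right) + 10\right)^{2} = \left(\left(- \frac{1}{2} + \frac{3481}{64}\right) + 10\right)^{2} = \left(\frac{3449}{64} + 10\right)^{2} = \left(\frac{4089}{64}\right)^{2} = \frac{16719921}{4096}$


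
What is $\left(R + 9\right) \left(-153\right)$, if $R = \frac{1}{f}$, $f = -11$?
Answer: $- \frac{14994}{11} \approx -1363.1$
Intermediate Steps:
$R = - \frac{1}{11}$ ($R = \frac{1}{-11} = - \frac{1}{11} \approx -0.090909$)
$\left(R + 9\right) \left(-153\right) = \left(- \frac{1}{11} + 9\right) \left(-153\right) = \frac{98}{11} \left(-153\right) = - \frac{14994}{11}$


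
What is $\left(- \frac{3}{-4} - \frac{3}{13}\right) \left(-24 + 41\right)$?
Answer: $\frac{459}{52} \approx 8.8269$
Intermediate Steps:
$\left(- \frac{3}{-4} - \frac{3}{13}\right) \left(-24 + 41\right) = \left(\left(-3\right) \left(- \frac{1}{4}\right) - \frac{3}{13}\right) 17 = \left(\frac{3}{4} - \frac{3}{13}\right) 17 = \frac{27}{52} \cdot 17 = \frac{459}{52}$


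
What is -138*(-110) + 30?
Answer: 15210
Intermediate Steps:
-138*(-110) + 30 = 15180 + 30 = 15210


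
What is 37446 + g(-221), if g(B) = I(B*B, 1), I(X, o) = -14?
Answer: 37432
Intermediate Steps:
g(B) = -14
37446 + g(-221) = 37446 - 14 = 37432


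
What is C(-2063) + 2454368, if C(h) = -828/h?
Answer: 5063362012/2063 ≈ 2.4544e+6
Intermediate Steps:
C(-2063) + 2454368 = -828/(-2063) + 2454368 = -828*(-1/2063) + 2454368 = 828/2063 + 2454368 = 5063362012/2063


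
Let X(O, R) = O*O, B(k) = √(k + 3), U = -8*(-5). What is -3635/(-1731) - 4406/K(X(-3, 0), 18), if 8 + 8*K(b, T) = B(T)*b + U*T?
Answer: -41605614751/874575633 + 317232*√21/505243 ≈ -44.695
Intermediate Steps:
U = 40
B(k) = √(3 + k)
X(O, R) = O²
K(b, T) = -1 + 5*T + b*√(3 + T)/8 (K(b, T) = -1 + (√(3 + T)*b + 40*T)/8 = -1 + (b*√(3 + T) + 40*T)/8 = -1 + (40*T + b*√(3 + T))/8 = -1 + (5*T + b*√(3 + T)/8) = -1 + 5*T + b*√(3 + T)/8)
-3635/(-1731) - 4406/K(X(-3, 0), 18) = -3635/(-1731) - 4406/(-1 + 5*18 + (⅛)*(-3)²*√(3 + 18)) = -3635*(-1/1731) - 4406/(-1 + 90 + (⅛)*9*√21) = 3635/1731 - 4406/(-1 + 90 + 9*√21/8) = 3635/1731 - 4406/(89 + 9*√21/8)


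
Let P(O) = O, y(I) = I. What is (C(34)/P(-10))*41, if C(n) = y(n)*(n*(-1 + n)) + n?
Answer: -782731/5 ≈ -1.5655e+5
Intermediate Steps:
C(n) = n + n**2*(-1 + n) (C(n) = n*(n*(-1 + n)) + n = n**2*(-1 + n) + n = n + n**2*(-1 + n))
(C(34)/P(-10))*41 = ((34*(1 + 34**2 - 1*34))/(-10))*41 = ((34*(1 + 1156 - 34))*(-1/10))*41 = ((34*1123)*(-1/10))*41 = (38182*(-1/10))*41 = -19091/5*41 = -782731/5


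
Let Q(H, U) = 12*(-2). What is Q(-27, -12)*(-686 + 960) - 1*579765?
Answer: -586341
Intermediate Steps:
Q(H, U) = -24
Q(-27, -12)*(-686 + 960) - 1*579765 = -24*(-686 + 960) - 1*579765 = -24*274 - 579765 = -6576 - 579765 = -586341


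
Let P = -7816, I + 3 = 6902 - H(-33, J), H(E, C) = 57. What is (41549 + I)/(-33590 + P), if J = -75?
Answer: -48391/41406 ≈ -1.1687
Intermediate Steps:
I = 6842 (I = -3 + (6902 - 1*57) = -3 + (6902 - 57) = -3 + 6845 = 6842)
(41549 + I)/(-33590 + P) = (41549 + 6842)/(-33590 - 7816) = 48391/(-41406) = 48391*(-1/41406) = -48391/41406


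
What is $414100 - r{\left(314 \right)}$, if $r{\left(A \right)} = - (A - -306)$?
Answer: $414720$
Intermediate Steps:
$r{\left(A \right)} = -306 - A$ ($r{\left(A \right)} = - (A + 306) = - (306 + A) = -306 - A$)
$414100 - r{\left(314 \right)} = 414100 - \left(-306 - 314\right) = 414100 - -620 = 414100 + 620 = 414720$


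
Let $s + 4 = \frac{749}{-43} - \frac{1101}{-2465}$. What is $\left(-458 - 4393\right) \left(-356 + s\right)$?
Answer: $\frac{193832095842}{105995} \approx 1.8287 \cdot 10^{6}$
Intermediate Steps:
$s = - \frac{2222922}{105995}$ ($s = -4 + \left(\frac{749}{-43} - \frac{1101}{-2465}\right) = -4 + \left(749 \left(- \frac{1}{43}\right) - - \frac{1101}{2465}\right) = -4 + \left(- \frac{749}{43} + \frac{1101}{2465}\right) = -4 - \frac{1798942}{105995} = - \frac{2222922}{105995} \approx -20.972$)
$\left(-458 - 4393\right) \left(-356 + s\right) = \left(-458 - 4393\right) \left(-356 - \frac{2222922}{105995}\right) = \left(-4851\right) \left(- \frac{39957142}{105995}\right) = \frac{193832095842}{105995}$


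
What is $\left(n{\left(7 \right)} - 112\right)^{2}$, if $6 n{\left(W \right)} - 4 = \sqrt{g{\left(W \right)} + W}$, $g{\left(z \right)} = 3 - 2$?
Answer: $\frac{\left(334 - \sqrt{2}\right)^{2}}{9} \approx 12290.0$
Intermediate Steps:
$g{\left(z \right)} = 1$
$n{\left(W \right)} = \frac{2}{3} + \frac{\sqrt{1 + W}}{6}$
$\left(n{\left(7 \right)} - 112\right)^{2} = \left(\left(\frac{2}{3} + \frac{\sqrt{1 + 7}}{6}\right) - 112\right)^{2} = \left(\left(\frac{2}{3} + \frac{\sqrt{8}}{6}\right) - 112\right)^{2} = \left(\left(\frac{2}{3} + \frac{2 \sqrt{2}}{6}\right) - 112\right)^{2} = \left(\left(\frac{2}{3} + \frac{\sqrt{2}}{3}\right) - 112\right)^{2} = \left(- \frac{334}{3} + \frac{\sqrt{2}}{3}\right)^{2}$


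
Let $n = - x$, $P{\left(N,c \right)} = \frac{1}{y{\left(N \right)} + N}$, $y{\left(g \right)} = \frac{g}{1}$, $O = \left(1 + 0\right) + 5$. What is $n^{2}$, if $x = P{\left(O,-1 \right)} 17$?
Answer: $\frac{289}{144} \approx 2.0069$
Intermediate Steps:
$O = 6$ ($O = 1 + 5 = 6$)
$y{\left(g \right)} = g$ ($y{\left(g \right)} = g 1 = g$)
$P{\left(N,c \right)} = \frac{1}{2 N}$ ($P{\left(N,c \right)} = \frac{1}{N + N} = \frac{1}{2 N}$)
$x = \frac{17}{12}$ ($x = \frac{1}{2 \cdot 6} \cdot 17 = \frac{1}{2} \cdot \frac{1}{6} \cdot 17 = \frac{1}{12} \cdot 17 = \frac{17}{12} \approx 1.4167$)
$n = - \frac{17}{12}$ ($n = \left(-1\right) \frac{17}{12} = - \frac{17}{12} \approx -1.4167$)
$n^{2} = \left(- \frac{17}{12}\right)^{2} = \frac{289}{144}$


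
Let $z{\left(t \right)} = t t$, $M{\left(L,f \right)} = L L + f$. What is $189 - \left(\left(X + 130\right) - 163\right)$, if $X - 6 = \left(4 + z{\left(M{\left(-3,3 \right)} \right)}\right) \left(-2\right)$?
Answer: $512$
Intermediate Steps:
$M{\left(L,f \right)} = f + L^{2}$ ($M{\left(L,f \right)} = L^{2} + f = f + L^{2}$)
$z{\left(t \right)} = t^{2}$
$X = -290$ ($X = 6 + \left(4 + \left(3 + \left(-3\right)^{2}\right)^{2}\right) \left(-2\right) = 6 + \left(4 + \left(3 + 9\right)^{2}\right) \left(-2\right) = 6 + \left(4 + 12^{2}\right) \left(-2\right) = 6 + \left(4 + 144\right) \left(-2\right) = 6 + 148 \left(-2\right) = 6 - 296 = -290$)
$189 - \left(\left(X + 130\right) - 163\right) = 189 - \left(\left(-290 + 130\right) - 163\right) = 189 - \left(-160 - 163\right) = 189 - -323 = 189 + 323 = 512$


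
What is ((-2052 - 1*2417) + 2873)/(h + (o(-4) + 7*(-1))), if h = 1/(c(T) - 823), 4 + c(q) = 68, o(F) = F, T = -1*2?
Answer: 605682/4175 ≈ 145.07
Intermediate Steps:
T = -2
c(q) = 64 (c(q) = -4 + 68 = 64)
h = -1/759 (h = 1/(64 - 823) = 1/(-759) = -1/759 ≈ -0.0013175)
((-2052 - 1*2417) + 2873)/(h + (o(-4) + 7*(-1))) = ((-2052 - 1*2417) + 2873)/(-1/759 + (-4 + 7*(-1))) = ((-2052 - 2417) + 2873)/(-1/759 + (-4 - 7)) = (-4469 + 2873)/(-1/759 - 11) = -1596/(-8350/759) = -1596*(-759/8350) = 605682/4175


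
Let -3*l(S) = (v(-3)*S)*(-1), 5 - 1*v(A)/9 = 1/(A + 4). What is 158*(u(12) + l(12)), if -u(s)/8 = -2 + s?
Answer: 10112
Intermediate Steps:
u(s) = 16 - 8*s (u(s) = -8*(-2 + s) = 16 - 8*s)
v(A) = 45 - 9/(4 + A) (v(A) = 45 - 9/(A + 4) = 45 - 9/(4 + A))
l(S) = 12*S (l(S) = -(9*(19 + 5*(-3))/(4 - 3))*S*(-1)/3 = -(9*(19 - 15)/1)*S*(-1)/3 = -(9*1*4)*S*(-1)/3 = -36*S*(-1)/3 = -(-12)*S = 12*S)
158*(u(12) + l(12)) = 158*((16 - 8*12) + 12*12) = 158*((16 - 96) + 144) = 158*(-80 + 144) = 158*64 = 10112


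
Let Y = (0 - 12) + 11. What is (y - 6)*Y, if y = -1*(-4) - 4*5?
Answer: 22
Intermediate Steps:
Y = -1 (Y = -12 + 11 = -1)
y = -16 (y = 4 - 20 = -16)
(y - 6)*Y = (-16 - 6)*(-1) = -22*(-1) = 22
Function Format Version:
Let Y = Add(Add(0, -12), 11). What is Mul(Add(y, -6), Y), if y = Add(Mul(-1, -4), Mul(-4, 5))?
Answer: 22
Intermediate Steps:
Y = -1 (Y = Add(-12, 11) = -1)
y = -16 (y = Add(4, -20) = -16)
Mul(Add(y, -6), Y) = Mul(Add(-16, -6), -1) = Mul(-22, -1) = 22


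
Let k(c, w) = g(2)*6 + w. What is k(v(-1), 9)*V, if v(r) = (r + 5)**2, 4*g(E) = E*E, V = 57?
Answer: 855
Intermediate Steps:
g(E) = E**2/4 (g(E) = (E*E)/4 = E**2/4)
v(r) = (5 + r)**2
k(c, w) = 6 + w (k(c, w) = ((1/4)*2**2)*6 + w = ((1/4)*4)*6 + w = 1*6 + w = 6 + w)
k(v(-1), 9)*V = (6 + 9)*57 = 15*57 = 855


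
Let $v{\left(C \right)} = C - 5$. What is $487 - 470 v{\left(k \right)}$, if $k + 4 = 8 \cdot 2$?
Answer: $-2803$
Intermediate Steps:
$k = 12$ ($k = -4 + 8 \cdot 2 = -4 + 16 = 12$)
$v{\left(C \right)} = -5 + C$ ($v{\left(C \right)} = C - 5 = -5 + C$)
$487 - 470 v{\left(k \right)} = 487 - 470 \left(-5 + 12\right) = 487 - 3290 = -2803$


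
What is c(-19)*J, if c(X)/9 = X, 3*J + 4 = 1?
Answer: 171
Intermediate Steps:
J = -1 (J = -4/3 + (⅓)*1 = -4/3 + ⅓ = -1)
c(X) = 9*X
c(-19)*J = (9*(-19))*(-1) = -171*(-1) = 171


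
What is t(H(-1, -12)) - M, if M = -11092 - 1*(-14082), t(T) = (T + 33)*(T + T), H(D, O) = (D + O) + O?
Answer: -3390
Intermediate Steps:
H(D, O) = D + 2*O
t(T) = 2*T*(33 + T) (t(T) = (33 + T)*(2*T) = 2*T*(33 + T))
M = 2990 (M = -11092 + 14082 = 2990)
t(H(-1, -12)) - M = 2*(-1 + 2*(-12))*(33 + (-1 + 2*(-12))) - 1*2990 = 2*(-1 - 24)*(33 + (-1 - 24)) - 2990 = 2*(-25)*(33 - 25) - 2990 = 2*(-25)*8 - 2990 = -400 - 2990 = -3390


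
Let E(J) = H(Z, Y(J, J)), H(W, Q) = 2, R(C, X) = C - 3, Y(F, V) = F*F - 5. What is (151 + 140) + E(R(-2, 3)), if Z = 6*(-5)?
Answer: 293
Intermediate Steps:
Y(F, V) = -5 + F² (Y(F, V) = F² - 5 = -5 + F²)
Z = -30
R(C, X) = -3 + C
E(J) = 2
(151 + 140) + E(R(-2, 3)) = (151 + 140) + 2 = 291 + 2 = 293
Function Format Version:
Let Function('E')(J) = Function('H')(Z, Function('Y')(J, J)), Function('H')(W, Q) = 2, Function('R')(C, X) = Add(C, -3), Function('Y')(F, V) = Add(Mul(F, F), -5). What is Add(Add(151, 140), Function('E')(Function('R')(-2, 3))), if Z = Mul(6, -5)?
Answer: 293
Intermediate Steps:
Function('Y')(F, V) = Add(-5, Pow(F, 2)) (Function('Y')(F, V) = Add(Pow(F, 2), -5) = Add(-5, Pow(F, 2)))
Z = -30
Function('R')(C, X) = Add(-3, C)
Function('E')(J) = 2
Add(Add(151, 140), Function('E')(Function('R')(-2, 3))) = Add(Add(151, 140), 2) = Add(291, 2) = 293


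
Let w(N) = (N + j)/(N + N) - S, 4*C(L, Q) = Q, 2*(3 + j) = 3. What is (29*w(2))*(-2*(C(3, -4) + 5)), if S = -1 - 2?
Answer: -725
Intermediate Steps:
j = -3/2 (j = -3 + (½)*3 = -3 + 3/2 = -3/2 ≈ -1.5000)
C(L, Q) = Q/4
S = -3
w(N) = 3 + (-3/2 + N)/(2*N) (w(N) = (N - 3/2)/(N + N) - 1*(-3) = (-3/2 + N)/((2*N)) + 3 = (-3/2 + N)*(1/(2*N)) + 3 = (-3/2 + N)/(2*N) + 3 = 3 + (-3/2 + N)/(2*N))
(29*w(2))*(-2*(C(3, -4) + 5)) = (29*((¼)*(-3 + 14*2)/2))*(-2*((¼)*(-4) + 5)) = (29*((¼)*(½)*(-3 + 28)))*(-2*(-1 + 5)) = (29*((¼)*(½)*25))*(-2*4) = (29*(25/8))*(-8) = (725/8)*(-8) = -725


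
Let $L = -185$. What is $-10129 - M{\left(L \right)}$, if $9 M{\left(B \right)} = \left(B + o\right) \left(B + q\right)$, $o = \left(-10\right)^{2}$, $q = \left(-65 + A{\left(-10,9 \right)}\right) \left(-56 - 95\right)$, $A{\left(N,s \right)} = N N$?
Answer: $- \frac{556111}{9} \approx -61790.0$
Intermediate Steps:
$A{\left(N,s \right)} = N^{2}$
$q = -5285$ ($q = \left(-65 + \left(-10\right)^{2}\right) \left(-56 - 95\right) = \left(-65 + 100\right) \left(-151\right) = 35 \left(-151\right) = -5285$)
$o = 100$
$M{\left(B \right)} = \frac{\left(-5285 + B\right) \left(100 + B\right)}{9}$ ($M{\left(B \right)} = \frac{\left(B + 100\right) \left(B - 5285\right)}{9} = \frac{\left(100 + B\right) \left(-5285 + B\right)}{9} = \frac{\left(-5285 + B\right) \left(100 + B\right)}{9}$)
$-10129 - M{\left(L \right)} = -10129 - \left(- \frac{528500}{9} - - \frac{959225}{9} + \frac{\left(-185\right)^{2}}{9}\right) = -10129 - \left(- \frac{528500}{9} + \frac{959225}{9} + \frac{1}{9} \cdot 34225\right) = -10129 - \left(- \frac{528500}{9} + \frac{959225}{9} + \frac{34225}{9}\right) = -10129 - \frac{464950}{9} = - \frac{556111}{9}$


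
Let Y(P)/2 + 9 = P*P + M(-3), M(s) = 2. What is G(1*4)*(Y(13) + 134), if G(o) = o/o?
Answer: 458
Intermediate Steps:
Y(P) = -14 + 2*P² (Y(P) = -18 + 2*(P*P + 2) = -18 + 2*(P² + 2) = -18 + 2*(2 + P²) = -18 + (4 + 2*P²) = -14 + 2*P²)
G(o) = 1
G(1*4)*(Y(13) + 134) = 1*((-14 + 2*13²) + 134) = 1*((-14 + 2*169) + 134) = 1*((-14 + 338) + 134) = 1*(324 + 134) = 1*458 = 458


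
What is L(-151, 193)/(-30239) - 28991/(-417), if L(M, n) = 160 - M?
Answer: 876529162/12609663 ≈ 69.512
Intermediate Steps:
L(-151, 193)/(-30239) - 28991/(-417) = (160 - 1*(-151))/(-30239) - 28991/(-417) = (160 + 151)*(-1/30239) - 28991*(-1/417) = 311*(-1/30239) + 28991/417 = -311/30239 + 28991/417 = 876529162/12609663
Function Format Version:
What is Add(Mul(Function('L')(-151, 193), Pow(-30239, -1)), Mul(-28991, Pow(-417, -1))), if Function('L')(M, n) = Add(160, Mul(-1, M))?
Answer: Rational(876529162, 12609663) ≈ 69.512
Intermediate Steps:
Add(Mul(Function('L')(-151, 193), Pow(-30239, -1)), Mul(-28991, Pow(-417, -1))) = Add(Mul(Add(160, Mul(-1, -151)), Pow(-30239, -1)), Mul(-28991, Pow(-417, -1))) = Add(Mul(Add(160, 151), Rational(-1, 30239)), Mul(-28991, Rational(-1, 417))) = Add(Mul(311, Rational(-1, 30239)), Rational(28991, 417)) = Add(Rational(-311, 30239), Rational(28991, 417)) = Rational(876529162, 12609663)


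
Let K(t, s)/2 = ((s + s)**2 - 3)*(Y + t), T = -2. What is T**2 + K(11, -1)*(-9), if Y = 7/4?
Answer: -451/2 ≈ -225.50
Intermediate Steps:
Y = 7/4 (Y = 7*(1/4) = 7/4 ≈ 1.7500)
K(t, s) = 2*(-3 + 4*s**2)*(7/4 + t) (K(t, s) = 2*(((s + s)**2 - 3)*(7/4 + t)) = 2*(((2*s)**2 - 3)*(7/4 + t)) = 2*((4*s**2 - 3)*(7/4 + t)) = 2*((-3 + 4*s**2)*(7/4 + t)) = 2*(-3 + 4*s**2)*(7/4 + t))
T**2 + K(11, -1)*(-9) = (-2)**2 + (-21/2 - 6*11 + 14*(-1)**2 + 8*11*(-1)**2)*(-9) = 4 + (-21/2 - 66 + 14*1 + 8*11*1)*(-9) = 4 + (-21/2 - 66 + 14 + 88)*(-9) = 4 + (51/2)*(-9) = 4 - 459/2 = -451/2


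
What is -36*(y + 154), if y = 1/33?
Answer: -60996/11 ≈ -5545.1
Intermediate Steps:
y = 1/33 ≈ 0.030303
-36*(y + 154) = -36*(1/33 + 154) = -36*5083/33 = -60996/11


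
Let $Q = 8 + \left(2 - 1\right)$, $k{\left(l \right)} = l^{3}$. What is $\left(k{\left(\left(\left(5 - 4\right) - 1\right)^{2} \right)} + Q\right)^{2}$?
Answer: $81$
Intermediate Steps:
$Q = 9$ ($Q = 8 + \left(2 - 1\right) = 8 + 1 = 9$)
$\left(k{\left(\left(\left(5 - 4\right) - 1\right)^{2} \right)} + Q\right)^{2} = \left(\left(\left(\left(5 - 4\right) - 1\right)^{2}\right)^{3} + 9\right)^{2} = \left(\left(\left(1 - 1\right)^{2}\right)^{3} + 9\right)^{2} = \left(\left(0^{2}\right)^{3} + 9\right)^{2} = \left(0^{3} + 9\right)^{2} = \left(0 + 9\right)^{2} = 9^{2} = 81$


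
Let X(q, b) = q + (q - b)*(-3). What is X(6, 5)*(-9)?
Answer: -27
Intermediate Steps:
X(q, b) = -2*q + 3*b (X(q, b) = q + (-3*q + 3*b) = -2*q + 3*b)
X(6, 5)*(-9) = (-2*6 + 3*5)*(-9) = (-12 + 15)*(-9) = 3*(-9) = -27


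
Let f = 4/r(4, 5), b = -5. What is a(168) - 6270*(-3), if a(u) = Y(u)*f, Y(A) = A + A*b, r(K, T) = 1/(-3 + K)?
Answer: 16122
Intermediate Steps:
Y(A) = -4*A (Y(A) = A + A*(-5) = A - 5*A = -4*A)
f = 4 (f = 4/(1/(-3 + 4)) = 4/(1/1) = 4/1 = 4*1 = 4)
a(u) = -16*u (a(u) = -4*u*4 = -16*u)
a(168) - 6270*(-3) = -16*168 - 6270*(-3) = -2688 + 18810 = 16122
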